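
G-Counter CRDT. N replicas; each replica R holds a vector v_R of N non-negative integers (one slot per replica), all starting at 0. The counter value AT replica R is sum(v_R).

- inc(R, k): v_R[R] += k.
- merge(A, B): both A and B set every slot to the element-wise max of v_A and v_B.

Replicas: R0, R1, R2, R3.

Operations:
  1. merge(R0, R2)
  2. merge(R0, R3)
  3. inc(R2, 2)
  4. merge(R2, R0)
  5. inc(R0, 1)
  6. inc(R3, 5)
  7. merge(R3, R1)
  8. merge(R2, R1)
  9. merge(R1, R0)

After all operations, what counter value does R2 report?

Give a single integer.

Answer: 7

Derivation:
Op 1: merge R0<->R2 -> R0=(0,0,0,0) R2=(0,0,0,0)
Op 2: merge R0<->R3 -> R0=(0,0,0,0) R3=(0,0,0,0)
Op 3: inc R2 by 2 -> R2=(0,0,2,0) value=2
Op 4: merge R2<->R0 -> R2=(0,0,2,0) R0=(0,0,2,0)
Op 5: inc R0 by 1 -> R0=(1,0,2,0) value=3
Op 6: inc R3 by 5 -> R3=(0,0,0,5) value=5
Op 7: merge R3<->R1 -> R3=(0,0,0,5) R1=(0,0,0,5)
Op 8: merge R2<->R1 -> R2=(0,0,2,5) R1=(0,0,2,5)
Op 9: merge R1<->R0 -> R1=(1,0,2,5) R0=(1,0,2,5)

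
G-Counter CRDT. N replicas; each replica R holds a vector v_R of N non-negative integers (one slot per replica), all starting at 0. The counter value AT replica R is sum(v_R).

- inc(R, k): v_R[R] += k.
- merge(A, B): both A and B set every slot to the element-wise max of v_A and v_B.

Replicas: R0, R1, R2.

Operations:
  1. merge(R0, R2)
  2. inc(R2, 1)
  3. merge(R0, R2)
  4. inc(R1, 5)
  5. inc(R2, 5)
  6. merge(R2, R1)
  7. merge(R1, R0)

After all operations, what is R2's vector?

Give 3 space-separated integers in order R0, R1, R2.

Answer: 0 5 6

Derivation:
Op 1: merge R0<->R2 -> R0=(0,0,0) R2=(0,0,0)
Op 2: inc R2 by 1 -> R2=(0,0,1) value=1
Op 3: merge R0<->R2 -> R0=(0,0,1) R2=(0,0,1)
Op 4: inc R1 by 5 -> R1=(0,5,0) value=5
Op 5: inc R2 by 5 -> R2=(0,0,6) value=6
Op 6: merge R2<->R1 -> R2=(0,5,6) R1=(0,5,6)
Op 7: merge R1<->R0 -> R1=(0,5,6) R0=(0,5,6)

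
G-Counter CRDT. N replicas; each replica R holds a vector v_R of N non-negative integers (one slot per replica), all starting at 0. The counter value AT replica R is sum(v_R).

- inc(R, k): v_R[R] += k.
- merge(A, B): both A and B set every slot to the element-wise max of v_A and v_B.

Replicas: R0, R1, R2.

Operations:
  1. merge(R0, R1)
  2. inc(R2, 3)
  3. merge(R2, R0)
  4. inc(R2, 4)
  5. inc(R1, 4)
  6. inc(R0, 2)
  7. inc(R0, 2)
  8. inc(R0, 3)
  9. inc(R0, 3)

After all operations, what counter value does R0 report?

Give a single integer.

Answer: 13

Derivation:
Op 1: merge R0<->R1 -> R0=(0,0,0) R1=(0,0,0)
Op 2: inc R2 by 3 -> R2=(0,0,3) value=3
Op 3: merge R2<->R0 -> R2=(0,0,3) R0=(0,0,3)
Op 4: inc R2 by 4 -> R2=(0,0,7) value=7
Op 5: inc R1 by 4 -> R1=(0,4,0) value=4
Op 6: inc R0 by 2 -> R0=(2,0,3) value=5
Op 7: inc R0 by 2 -> R0=(4,0,3) value=7
Op 8: inc R0 by 3 -> R0=(7,0,3) value=10
Op 9: inc R0 by 3 -> R0=(10,0,3) value=13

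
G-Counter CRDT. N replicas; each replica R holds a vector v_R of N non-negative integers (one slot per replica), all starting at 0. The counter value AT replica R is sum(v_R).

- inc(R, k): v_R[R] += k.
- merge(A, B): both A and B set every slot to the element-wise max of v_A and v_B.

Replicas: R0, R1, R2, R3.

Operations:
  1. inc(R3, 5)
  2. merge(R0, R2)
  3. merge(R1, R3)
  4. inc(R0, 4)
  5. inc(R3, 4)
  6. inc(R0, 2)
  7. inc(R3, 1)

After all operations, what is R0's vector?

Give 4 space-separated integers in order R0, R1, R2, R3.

Answer: 6 0 0 0

Derivation:
Op 1: inc R3 by 5 -> R3=(0,0,0,5) value=5
Op 2: merge R0<->R2 -> R0=(0,0,0,0) R2=(0,0,0,0)
Op 3: merge R1<->R3 -> R1=(0,0,0,5) R3=(0,0,0,5)
Op 4: inc R0 by 4 -> R0=(4,0,0,0) value=4
Op 5: inc R3 by 4 -> R3=(0,0,0,9) value=9
Op 6: inc R0 by 2 -> R0=(6,0,0,0) value=6
Op 7: inc R3 by 1 -> R3=(0,0,0,10) value=10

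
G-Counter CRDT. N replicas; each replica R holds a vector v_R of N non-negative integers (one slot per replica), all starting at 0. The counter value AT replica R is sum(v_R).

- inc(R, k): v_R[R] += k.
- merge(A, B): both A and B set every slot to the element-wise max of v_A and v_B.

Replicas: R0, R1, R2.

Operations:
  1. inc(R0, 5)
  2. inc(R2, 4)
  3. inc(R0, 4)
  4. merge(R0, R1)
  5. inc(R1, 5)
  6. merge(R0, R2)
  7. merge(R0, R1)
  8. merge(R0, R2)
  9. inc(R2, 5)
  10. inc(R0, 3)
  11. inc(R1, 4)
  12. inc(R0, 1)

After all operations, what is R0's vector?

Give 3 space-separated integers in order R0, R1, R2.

Answer: 13 5 4

Derivation:
Op 1: inc R0 by 5 -> R0=(5,0,0) value=5
Op 2: inc R2 by 4 -> R2=(0,0,4) value=4
Op 3: inc R0 by 4 -> R0=(9,0,0) value=9
Op 4: merge R0<->R1 -> R0=(9,0,0) R1=(9,0,0)
Op 5: inc R1 by 5 -> R1=(9,5,0) value=14
Op 6: merge R0<->R2 -> R0=(9,0,4) R2=(9,0,4)
Op 7: merge R0<->R1 -> R0=(9,5,4) R1=(9,5,4)
Op 8: merge R0<->R2 -> R0=(9,5,4) R2=(9,5,4)
Op 9: inc R2 by 5 -> R2=(9,5,9) value=23
Op 10: inc R0 by 3 -> R0=(12,5,4) value=21
Op 11: inc R1 by 4 -> R1=(9,9,4) value=22
Op 12: inc R0 by 1 -> R0=(13,5,4) value=22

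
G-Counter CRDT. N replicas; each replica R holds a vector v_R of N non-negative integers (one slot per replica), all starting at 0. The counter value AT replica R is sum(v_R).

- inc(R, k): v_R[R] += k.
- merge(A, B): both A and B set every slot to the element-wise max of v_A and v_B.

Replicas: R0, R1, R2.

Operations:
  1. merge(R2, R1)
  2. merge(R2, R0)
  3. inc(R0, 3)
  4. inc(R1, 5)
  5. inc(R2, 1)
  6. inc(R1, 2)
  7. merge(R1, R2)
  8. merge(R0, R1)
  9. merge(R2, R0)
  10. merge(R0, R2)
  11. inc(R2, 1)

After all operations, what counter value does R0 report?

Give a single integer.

Op 1: merge R2<->R1 -> R2=(0,0,0) R1=(0,0,0)
Op 2: merge R2<->R0 -> R2=(0,0,0) R0=(0,0,0)
Op 3: inc R0 by 3 -> R0=(3,0,0) value=3
Op 4: inc R1 by 5 -> R1=(0,5,0) value=5
Op 5: inc R2 by 1 -> R2=(0,0,1) value=1
Op 6: inc R1 by 2 -> R1=(0,7,0) value=7
Op 7: merge R1<->R2 -> R1=(0,7,1) R2=(0,7,1)
Op 8: merge R0<->R1 -> R0=(3,7,1) R1=(3,7,1)
Op 9: merge R2<->R0 -> R2=(3,7,1) R0=(3,7,1)
Op 10: merge R0<->R2 -> R0=(3,7,1) R2=(3,7,1)
Op 11: inc R2 by 1 -> R2=(3,7,2) value=12

Answer: 11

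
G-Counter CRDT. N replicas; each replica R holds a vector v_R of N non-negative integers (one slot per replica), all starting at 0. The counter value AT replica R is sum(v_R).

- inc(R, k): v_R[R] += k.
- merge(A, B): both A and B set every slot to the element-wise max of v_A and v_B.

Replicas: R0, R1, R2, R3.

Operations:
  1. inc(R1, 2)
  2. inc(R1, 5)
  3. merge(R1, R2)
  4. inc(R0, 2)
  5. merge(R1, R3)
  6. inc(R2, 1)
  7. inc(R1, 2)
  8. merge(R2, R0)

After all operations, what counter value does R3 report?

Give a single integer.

Answer: 7

Derivation:
Op 1: inc R1 by 2 -> R1=(0,2,0,0) value=2
Op 2: inc R1 by 5 -> R1=(0,7,0,0) value=7
Op 3: merge R1<->R2 -> R1=(0,7,0,0) R2=(0,7,0,0)
Op 4: inc R0 by 2 -> R0=(2,0,0,0) value=2
Op 5: merge R1<->R3 -> R1=(0,7,0,0) R3=(0,7,0,0)
Op 6: inc R2 by 1 -> R2=(0,7,1,0) value=8
Op 7: inc R1 by 2 -> R1=(0,9,0,0) value=9
Op 8: merge R2<->R0 -> R2=(2,7,1,0) R0=(2,7,1,0)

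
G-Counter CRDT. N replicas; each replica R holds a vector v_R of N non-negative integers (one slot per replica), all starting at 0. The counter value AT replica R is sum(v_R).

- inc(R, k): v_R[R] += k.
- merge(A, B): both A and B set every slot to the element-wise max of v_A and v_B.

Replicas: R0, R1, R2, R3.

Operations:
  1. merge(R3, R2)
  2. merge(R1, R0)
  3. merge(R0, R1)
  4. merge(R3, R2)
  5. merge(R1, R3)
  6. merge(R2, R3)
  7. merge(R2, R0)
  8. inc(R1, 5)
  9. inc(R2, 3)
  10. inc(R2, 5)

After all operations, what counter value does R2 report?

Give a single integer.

Answer: 8

Derivation:
Op 1: merge R3<->R2 -> R3=(0,0,0,0) R2=(0,0,0,0)
Op 2: merge R1<->R0 -> R1=(0,0,0,0) R0=(0,0,0,0)
Op 3: merge R0<->R1 -> R0=(0,0,0,0) R1=(0,0,0,0)
Op 4: merge R3<->R2 -> R3=(0,0,0,0) R2=(0,0,0,0)
Op 5: merge R1<->R3 -> R1=(0,0,0,0) R3=(0,0,0,0)
Op 6: merge R2<->R3 -> R2=(0,0,0,0) R3=(0,0,0,0)
Op 7: merge R2<->R0 -> R2=(0,0,0,0) R0=(0,0,0,0)
Op 8: inc R1 by 5 -> R1=(0,5,0,0) value=5
Op 9: inc R2 by 3 -> R2=(0,0,3,0) value=3
Op 10: inc R2 by 5 -> R2=(0,0,8,0) value=8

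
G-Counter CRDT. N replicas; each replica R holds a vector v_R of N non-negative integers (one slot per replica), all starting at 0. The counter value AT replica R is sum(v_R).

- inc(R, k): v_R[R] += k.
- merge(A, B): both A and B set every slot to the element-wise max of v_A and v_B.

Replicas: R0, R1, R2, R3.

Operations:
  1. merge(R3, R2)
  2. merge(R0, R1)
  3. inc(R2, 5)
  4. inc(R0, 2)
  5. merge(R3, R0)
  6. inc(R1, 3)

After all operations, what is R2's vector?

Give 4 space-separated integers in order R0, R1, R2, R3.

Op 1: merge R3<->R2 -> R3=(0,0,0,0) R2=(0,0,0,0)
Op 2: merge R0<->R1 -> R0=(0,0,0,0) R1=(0,0,0,0)
Op 3: inc R2 by 5 -> R2=(0,0,5,0) value=5
Op 4: inc R0 by 2 -> R0=(2,0,0,0) value=2
Op 5: merge R3<->R0 -> R3=(2,0,0,0) R0=(2,0,0,0)
Op 6: inc R1 by 3 -> R1=(0,3,0,0) value=3

Answer: 0 0 5 0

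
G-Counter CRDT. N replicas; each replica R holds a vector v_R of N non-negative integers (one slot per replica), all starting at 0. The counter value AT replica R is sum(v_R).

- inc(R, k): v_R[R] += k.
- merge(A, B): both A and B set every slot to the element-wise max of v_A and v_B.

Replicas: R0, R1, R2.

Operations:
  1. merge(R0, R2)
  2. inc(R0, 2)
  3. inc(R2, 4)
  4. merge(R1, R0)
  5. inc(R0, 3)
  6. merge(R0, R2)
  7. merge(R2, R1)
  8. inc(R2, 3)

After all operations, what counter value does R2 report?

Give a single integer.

Op 1: merge R0<->R2 -> R0=(0,0,0) R2=(0,0,0)
Op 2: inc R0 by 2 -> R0=(2,0,0) value=2
Op 3: inc R2 by 4 -> R2=(0,0,4) value=4
Op 4: merge R1<->R0 -> R1=(2,0,0) R0=(2,0,0)
Op 5: inc R0 by 3 -> R0=(5,0,0) value=5
Op 6: merge R0<->R2 -> R0=(5,0,4) R2=(5,0,4)
Op 7: merge R2<->R1 -> R2=(5,0,4) R1=(5,0,4)
Op 8: inc R2 by 3 -> R2=(5,0,7) value=12

Answer: 12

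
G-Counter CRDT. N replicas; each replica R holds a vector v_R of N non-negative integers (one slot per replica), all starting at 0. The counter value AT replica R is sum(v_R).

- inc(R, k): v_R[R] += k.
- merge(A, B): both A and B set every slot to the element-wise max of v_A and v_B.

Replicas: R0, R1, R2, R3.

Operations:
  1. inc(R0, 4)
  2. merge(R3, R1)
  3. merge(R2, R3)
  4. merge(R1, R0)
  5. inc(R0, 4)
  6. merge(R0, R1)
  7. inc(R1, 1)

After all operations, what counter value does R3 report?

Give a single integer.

Answer: 0

Derivation:
Op 1: inc R0 by 4 -> R0=(4,0,0,0) value=4
Op 2: merge R3<->R1 -> R3=(0,0,0,0) R1=(0,0,0,0)
Op 3: merge R2<->R3 -> R2=(0,0,0,0) R3=(0,0,0,0)
Op 4: merge R1<->R0 -> R1=(4,0,0,0) R0=(4,0,0,0)
Op 5: inc R0 by 4 -> R0=(8,0,0,0) value=8
Op 6: merge R0<->R1 -> R0=(8,0,0,0) R1=(8,0,0,0)
Op 7: inc R1 by 1 -> R1=(8,1,0,0) value=9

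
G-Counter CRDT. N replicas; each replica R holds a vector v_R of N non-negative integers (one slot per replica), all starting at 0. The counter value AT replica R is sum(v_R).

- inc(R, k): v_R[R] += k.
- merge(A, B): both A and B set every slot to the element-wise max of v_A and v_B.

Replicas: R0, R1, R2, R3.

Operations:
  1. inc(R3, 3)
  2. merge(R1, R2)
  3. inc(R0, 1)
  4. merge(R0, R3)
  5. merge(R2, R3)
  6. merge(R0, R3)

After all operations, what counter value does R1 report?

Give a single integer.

Answer: 0

Derivation:
Op 1: inc R3 by 3 -> R3=(0,0,0,3) value=3
Op 2: merge R1<->R2 -> R1=(0,0,0,0) R2=(0,0,0,0)
Op 3: inc R0 by 1 -> R0=(1,0,0,0) value=1
Op 4: merge R0<->R3 -> R0=(1,0,0,3) R3=(1,0,0,3)
Op 5: merge R2<->R3 -> R2=(1,0,0,3) R3=(1,0,0,3)
Op 6: merge R0<->R3 -> R0=(1,0,0,3) R3=(1,0,0,3)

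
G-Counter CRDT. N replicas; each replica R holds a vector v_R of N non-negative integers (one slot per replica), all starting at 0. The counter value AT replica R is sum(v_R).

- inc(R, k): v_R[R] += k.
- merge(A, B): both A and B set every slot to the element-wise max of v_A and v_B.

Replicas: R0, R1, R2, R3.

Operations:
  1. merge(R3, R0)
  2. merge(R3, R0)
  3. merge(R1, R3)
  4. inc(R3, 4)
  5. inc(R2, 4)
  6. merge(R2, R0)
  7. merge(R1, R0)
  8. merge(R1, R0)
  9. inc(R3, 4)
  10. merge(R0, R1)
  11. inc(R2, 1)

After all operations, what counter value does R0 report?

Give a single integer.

Answer: 4

Derivation:
Op 1: merge R3<->R0 -> R3=(0,0,0,0) R0=(0,0,0,0)
Op 2: merge R3<->R0 -> R3=(0,0,0,0) R0=(0,0,0,0)
Op 3: merge R1<->R3 -> R1=(0,0,0,0) R3=(0,0,0,0)
Op 4: inc R3 by 4 -> R3=(0,0,0,4) value=4
Op 5: inc R2 by 4 -> R2=(0,0,4,0) value=4
Op 6: merge R2<->R0 -> R2=(0,0,4,0) R0=(0,0,4,0)
Op 7: merge R1<->R0 -> R1=(0,0,4,0) R0=(0,0,4,0)
Op 8: merge R1<->R0 -> R1=(0,0,4,0) R0=(0,0,4,0)
Op 9: inc R3 by 4 -> R3=(0,0,0,8) value=8
Op 10: merge R0<->R1 -> R0=(0,0,4,0) R1=(0,0,4,0)
Op 11: inc R2 by 1 -> R2=(0,0,5,0) value=5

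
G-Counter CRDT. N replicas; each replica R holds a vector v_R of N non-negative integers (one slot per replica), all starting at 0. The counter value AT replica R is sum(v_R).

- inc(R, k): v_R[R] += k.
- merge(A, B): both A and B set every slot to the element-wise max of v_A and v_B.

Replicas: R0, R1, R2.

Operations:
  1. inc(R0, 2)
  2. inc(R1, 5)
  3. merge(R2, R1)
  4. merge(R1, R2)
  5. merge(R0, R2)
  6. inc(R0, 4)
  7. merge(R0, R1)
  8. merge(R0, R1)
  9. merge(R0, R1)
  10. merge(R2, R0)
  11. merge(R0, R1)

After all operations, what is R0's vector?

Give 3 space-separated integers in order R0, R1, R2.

Answer: 6 5 0

Derivation:
Op 1: inc R0 by 2 -> R0=(2,0,0) value=2
Op 2: inc R1 by 5 -> R1=(0,5,0) value=5
Op 3: merge R2<->R1 -> R2=(0,5,0) R1=(0,5,0)
Op 4: merge R1<->R2 -> R1=(0,5,0) R2=(0,5,0)
Op 5: merge R0<->R2 -> R0=(2,5,0) R2=(2,5,0)
Op 6: inc R0 by 4 -> R0=(6,5,0) value=11
Op 7: merge R0<->R1 -> R0=(6,5,0) R1=(6,5,0)
Op 8: merge R0<->R1 -> R0=(6,5,0) R1=(6,5,0)
Op 9: merge R0<->R1 -> R0=(6,5,0) R1=(6,5,0)
Op 10: merge R2<->R0 -> R2=(6,5,0) R0=(6,5,0)
Op 11: merge R0<->R1 -> R0=(6,5,0) R1=(6,5,0)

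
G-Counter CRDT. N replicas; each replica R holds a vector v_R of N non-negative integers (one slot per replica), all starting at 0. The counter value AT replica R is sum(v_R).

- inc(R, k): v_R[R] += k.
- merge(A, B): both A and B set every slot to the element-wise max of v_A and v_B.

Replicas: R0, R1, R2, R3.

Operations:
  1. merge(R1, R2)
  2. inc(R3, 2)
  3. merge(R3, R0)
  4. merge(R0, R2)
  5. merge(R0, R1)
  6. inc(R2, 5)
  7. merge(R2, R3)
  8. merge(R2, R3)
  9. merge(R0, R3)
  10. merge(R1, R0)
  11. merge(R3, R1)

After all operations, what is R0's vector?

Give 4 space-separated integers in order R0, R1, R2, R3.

Op 1: merge R1<->R2 -> R1=(0,0,0,0) R2=(0,0,0,0)
Op 2: inc R3 by 2 -> R3=(0,0,0,2) value=2
Op 3: merge R3<->R0 -> R3=(0,0,0,2) R0=(0,0,0,2)
Op 4: merge R0<->R2 -> R0=(0,0,0,2) R2=(0,0,0,2)
Op 5: merge R0<->R1 -> R0=(0,0,0,2) R1=(0,0,0,2)
Op 6: inc R2 by 5 -> R2=(0,0,5,2) value=7
Op 7: merge R2<->R3 -> R2=(0,0,5,2) R3=(0,0,5,2)
Op 8: merge R2<->R3 -> R2=(0,0,5,2) R3=(0,0,5,2)
Op 9: merge R0<->R3 -> R0=(0,0,5,2) R3=(0,0,5,2)
Op 10: merge R1<->R0 -> R1=(0,0,5,2) R0=(0,0,5,2)
Op 11: merge R3<->R1 -> R3=(0,0,5,2) R1=(0,0,5,2)

Answer: 0 0 5 2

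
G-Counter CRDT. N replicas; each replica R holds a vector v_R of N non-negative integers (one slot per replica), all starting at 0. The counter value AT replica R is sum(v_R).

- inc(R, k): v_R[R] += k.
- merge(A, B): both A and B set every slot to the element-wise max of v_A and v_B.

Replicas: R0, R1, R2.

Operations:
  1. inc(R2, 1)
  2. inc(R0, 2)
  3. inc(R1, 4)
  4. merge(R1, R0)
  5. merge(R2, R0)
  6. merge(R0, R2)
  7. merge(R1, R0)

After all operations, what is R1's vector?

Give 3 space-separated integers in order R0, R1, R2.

Answer: 2 4 1

Derivation:
Op 1: inc R2 by 1 -> R2=(0,0,1) value=1
Op 2: inc R0 by 2 -> R0=(2,0,0) value=2
Op 3: inc R1 by 4 -> R1=(0,4,0) value=4
Op 4: merge R1<->R0 -> R1=(2,4,0) R0=(2,4,0)
Op 5: merge R2<->R0 -> R2=(2,4,1) R0=(2,4,1)
Op 6: merge R0<->R2 -> R0=(2,4,1) R2=(2,4,1)
Op 7: merge R1<->R0 -> R1=(2,4,1) R0=(2,4,1)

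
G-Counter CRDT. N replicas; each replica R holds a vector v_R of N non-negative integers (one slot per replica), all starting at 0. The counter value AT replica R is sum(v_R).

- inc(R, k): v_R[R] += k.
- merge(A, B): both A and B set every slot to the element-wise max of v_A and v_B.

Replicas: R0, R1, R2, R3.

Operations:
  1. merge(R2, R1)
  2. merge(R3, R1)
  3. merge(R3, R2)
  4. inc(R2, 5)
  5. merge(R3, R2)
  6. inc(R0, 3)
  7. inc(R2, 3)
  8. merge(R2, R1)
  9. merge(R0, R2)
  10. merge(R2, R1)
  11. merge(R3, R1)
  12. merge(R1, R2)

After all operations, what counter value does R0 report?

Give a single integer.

Answer: 11

Derivation:
Op 1: merge R2<->R1 -> R2=(0,0,0,0) R1=(0,0,0,0)
Op 2: merge R3<->R1 -> R3=(0,0,0,0) R1=(0,0,0,0)
Op 3: merge R3<->R2 -> R3=(0,0,0,0) R2=(0,0,0,0)
Op 4: inc R2 by 5 -> R2=(0,0,5,0) value=5
Op 5: merge R3<->R2 -> R3=(0,0,5,0) R2=(0,0,5,0)
Op 6: inc R0 by 3 -> R0=(3,0,0,0) value=3
Op 7: inc R2 by 3 -> R2=(0,0,8,0) value=8
Op 8: merge R2<->R1 -> R2=(0,0,8,0) R1=(0,0,8,0)
Op 9: merge R0<->R2 -> R0=(3,0,8,0) R2=(3,0,8,0)
Op 10: merge R2<->R1 -> R2=(3,0,8,0) R1=(3,0,8,0)
Op 11: merge R3<->R1 -> R3=(3,0,8,0) R1=(3,0,8,0)
Op 12: merge R1<->R2 -> R1=(3,0,8,0) R2=(3,0,8,0)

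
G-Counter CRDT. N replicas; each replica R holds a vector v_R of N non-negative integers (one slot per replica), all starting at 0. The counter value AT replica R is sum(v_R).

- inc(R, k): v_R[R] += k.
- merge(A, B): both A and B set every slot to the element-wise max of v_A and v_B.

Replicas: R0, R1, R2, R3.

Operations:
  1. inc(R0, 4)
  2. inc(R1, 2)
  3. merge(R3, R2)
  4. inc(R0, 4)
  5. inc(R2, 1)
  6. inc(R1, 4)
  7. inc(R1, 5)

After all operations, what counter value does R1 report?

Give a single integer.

Answer: 11

Derivation:
Op 1: inc R0 by 4 -> R0=(4,0,0,0) value=4
Op 2: inc R1 by 2 -> R1=(0,2,0,0) value=2
Op 3: merge R3<->R2 -> R3=(0,0,0,0) R2=(0,0,0,0)
Op 4: inc R0 by 4 -> R0=(8,0,0,0) value=8
Op 5: inc R2 by 1 -> R2=(0,0,1,0) value=1
Op 6: inc R1 by 4 -> R1=(0,6,0,0) value=6
Op 7: inc R1 by 5 -> R1=(0,11,0,0) value=11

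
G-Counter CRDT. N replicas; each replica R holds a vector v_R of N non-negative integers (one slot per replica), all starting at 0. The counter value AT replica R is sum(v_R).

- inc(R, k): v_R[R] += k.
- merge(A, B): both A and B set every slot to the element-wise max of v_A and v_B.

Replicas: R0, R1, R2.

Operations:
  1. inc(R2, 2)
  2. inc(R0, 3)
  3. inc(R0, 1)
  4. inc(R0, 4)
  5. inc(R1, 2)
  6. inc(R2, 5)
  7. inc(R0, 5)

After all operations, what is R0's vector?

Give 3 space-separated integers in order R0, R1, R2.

Answer: 13 0 0

Derivation:
Op 1: inc R2 by 2 -> R2=(0,0,2) value=2
Op 2: inc R0 by 3 -> R0=(3,0,0) value=3
Op 3: inc R0 by 1 -> R0=(4,0,0) value=4
Op 4: inc R0 by 4 -> R0=(8,0,0) value=8
Op 5: inc R1 by 2 -> R1=(0,2,0) value=2
Op 6: inc R2 by 5 -> R2=(0,0,7) value=7
Op 7: inc R0 by 5 -> R0=(13,0,0) value=13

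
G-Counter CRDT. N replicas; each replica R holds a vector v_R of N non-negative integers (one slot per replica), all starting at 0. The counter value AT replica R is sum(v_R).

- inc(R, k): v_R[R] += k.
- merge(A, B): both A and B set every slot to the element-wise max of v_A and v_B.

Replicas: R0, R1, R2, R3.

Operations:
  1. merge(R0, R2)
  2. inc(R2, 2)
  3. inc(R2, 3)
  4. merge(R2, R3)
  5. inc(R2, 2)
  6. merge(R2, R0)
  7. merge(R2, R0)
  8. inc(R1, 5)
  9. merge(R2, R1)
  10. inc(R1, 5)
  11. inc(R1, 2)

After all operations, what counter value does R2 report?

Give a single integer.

Answer: 12

Derivation:
Op 1: merge R0<->R2 -> R0=(0,0,0,0) R2=(0,0,0,0)
Op 2: inc R2 by 2 -> R2=(0,0,2,0) value=2
Op 3: inc R2 by 3 -> R2=(0,0,5,0) value=5
Op 4: merge R2<->R3 -> R2=(0,0,5,0) R3=(0,0,5,0)
Op 5: inc R2 by 2 -> R2=(0,0,7,0) value=7
Op 6: merge R2<->R0 -> R2=(0,0,7,0) R0=(0,0,7,0)
Op 7: merge R2<->R0 -> R2=(0,0,7,0) R0=(0,0,7,0)
Op 8: inc R1 by 5 -> R1=(0,5,0,0) value=5
Op 9: merge R2<->R1 -> R2=(0,5,7,0) R1=(0,5,7,0)
Op 10: inc R1 by 5 -> R1=(0,10,7,0) value=17
Op 11: inc R1 by 2 -> R1=(0,12,7,0) value=19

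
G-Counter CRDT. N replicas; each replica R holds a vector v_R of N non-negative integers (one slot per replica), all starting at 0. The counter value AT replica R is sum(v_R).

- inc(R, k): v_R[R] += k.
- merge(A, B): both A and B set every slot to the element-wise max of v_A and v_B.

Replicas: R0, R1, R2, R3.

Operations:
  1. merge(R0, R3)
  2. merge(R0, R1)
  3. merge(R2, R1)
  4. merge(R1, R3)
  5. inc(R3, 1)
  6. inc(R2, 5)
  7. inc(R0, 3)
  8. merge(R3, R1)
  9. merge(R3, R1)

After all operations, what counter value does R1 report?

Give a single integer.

Op 1: merge R0<->R3 -> R0=(0,0,0,0) R3=(0,0,0,0)
Op 2: merge R0<->R1 -> R0=(0,0,0,0) R1=(0,0,0,0)
Op 3: merge R2<->R1 -> R2=(0,0,0,0) R1=(0,0,0,0)
Op 4: merge R1<->R3 -> R1=(0,0,0,0) R3=(0,0,0,0)
Op 5: inc R3 by 1 -> R3=(0,0,0,1) value=1
Op 6: inc R2 by 5 -> R2=(0,0,5,0) value=5
Op 7: inc R0 by 3 -> R0=(3,0,0,0) value=3
Op 8: merge R3<->R1 -> R3=(0,0,0,1) R1=(0,0,0,1)
Op 9: merge R3<->R1 -> R3=(0,0,0,1) R1=(0,0,0,1)

Answer: 1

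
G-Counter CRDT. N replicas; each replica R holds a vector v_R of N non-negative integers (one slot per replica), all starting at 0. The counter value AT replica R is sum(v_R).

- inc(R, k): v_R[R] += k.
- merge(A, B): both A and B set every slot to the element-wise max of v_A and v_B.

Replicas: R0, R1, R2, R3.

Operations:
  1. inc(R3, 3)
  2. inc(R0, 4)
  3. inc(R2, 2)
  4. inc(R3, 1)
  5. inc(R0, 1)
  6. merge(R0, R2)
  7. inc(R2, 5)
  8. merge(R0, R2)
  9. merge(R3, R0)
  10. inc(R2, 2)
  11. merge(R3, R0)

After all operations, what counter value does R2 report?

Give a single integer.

Answer: 14

Derivation:
Op 1: inc R3 by 3 -> R3=(0,0,0,3) value=3
Op 2: inc R0 by 4 -> R0=(4,0,0,0) value=4
Op 3: inc R2 by 2 -> R2=(0,0,2,0) value=2
Op 4: inc R3 by 1 -> R3=(0,0,0,4) value=4
Op 5: inc R0 by 1 -> R0=(5,0,0,0) value=5
Op 6: merge R0<->R2 -> R0=(5,0,2,0) R2=(5,0,2,0)
Op 7: inc R2 by 5 -> R2=(5,0,7,0) value=12
Op 8: merge R0<->R2 -> R0=(5,0,7,0) R2=(5,0,7,0)
Op 9: merge R3<->R0 -> R3=(5,0,7,4) R0=(5,0,7,4)
Op 10: inc R2 by 2 -> R2=(5,0,9,0) value=14
Op 11: merge R3<->R0 -> R3=(5,0,7,4) R0=(5,0,7,4)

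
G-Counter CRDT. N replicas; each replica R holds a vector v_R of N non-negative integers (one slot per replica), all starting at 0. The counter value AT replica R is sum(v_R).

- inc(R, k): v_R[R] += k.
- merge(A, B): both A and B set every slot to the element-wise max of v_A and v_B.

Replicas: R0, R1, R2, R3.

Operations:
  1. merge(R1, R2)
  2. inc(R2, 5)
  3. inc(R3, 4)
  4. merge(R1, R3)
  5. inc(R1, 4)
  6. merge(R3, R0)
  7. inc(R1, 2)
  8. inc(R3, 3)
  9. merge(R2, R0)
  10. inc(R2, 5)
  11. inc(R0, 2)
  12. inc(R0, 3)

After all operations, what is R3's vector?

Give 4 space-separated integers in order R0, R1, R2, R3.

Answer: 0 0 0 7

Derivation:
Op 1: merge R1<->R2 -> R1=(0,0,0,0) R2=(0,0,0,0)
Op 2: inc R2 by 5 -> R2=(0,0,5,0) value=5
Op 3: inc R3 by 4 -> R3=(0,0,0,4) value=4
Op 4: merge R1<->R3 -> R1=(0,0,0,4) R3=(0,0,0,4)
Op 5: inc R1 by 4 -> R1=(0,4,0,4) value=8
Op 6: merge R3<->R0 -> R3=(0,0,0,4) R0=(0,0,0,4)
Op 7: inc R1 by 2 -> R1=(0,6,0,4) value=10
Op 8: inc R3 by 3 -> R3=(0,0,0,7) value=7
Op 9: merge R2<->R0 -> R2=(0,0,5,4) R0=(0,0,5,4)
Op 10: inc R2 by 5 -> R2=(0,0,10,4) value=14
Op 11: inc R0 by 2 -> R0=(2,0,5,4) value=11
Op 12: inc R0 by 3 -> R0=(5,0,5,4) value=14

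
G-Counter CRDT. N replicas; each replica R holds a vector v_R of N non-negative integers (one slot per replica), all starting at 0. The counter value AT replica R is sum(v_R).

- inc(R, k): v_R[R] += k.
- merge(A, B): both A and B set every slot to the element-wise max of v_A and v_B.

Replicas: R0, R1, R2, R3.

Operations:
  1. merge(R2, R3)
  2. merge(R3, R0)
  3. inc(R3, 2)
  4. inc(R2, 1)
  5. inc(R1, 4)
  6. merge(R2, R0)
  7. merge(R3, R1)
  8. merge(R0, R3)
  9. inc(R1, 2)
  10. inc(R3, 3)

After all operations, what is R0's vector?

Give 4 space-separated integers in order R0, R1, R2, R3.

Op 1: merge R2<->R3 -> R2=(0,0,0,0) R3=(0,0,0,0)
Op 2: merge R3<->R0 -> R3=(0,0,0,0) R0=(0,0,0,0)
Op 3: inc R3 by 2 -> R3=(0,0,0,2) value=2
Op 4: inc R2 by 1 -> R2=(0,0,1,0) value=1
Op 5: inc R1 by 4 -> R1=(0,4,0,0) value=4
Op 6: merge R2<->R0 -> R2=(0,0,1,0) R0=(0,0,1,0)
Op 7: merge R3<->R1 -> R3=(0,4,0,2) R1=(0,4,0,2)
Op 8: merge R0<->R3 -> R0=(0,4,1,2) R3=(0,4,1,2)
Op 9: inc R1 by 2 -> R1=(0,6,0,2) value=8
Op 10: inc R3 by 3 -> R3=(0,4,1,5) value=10

Answer: 0 4 1 2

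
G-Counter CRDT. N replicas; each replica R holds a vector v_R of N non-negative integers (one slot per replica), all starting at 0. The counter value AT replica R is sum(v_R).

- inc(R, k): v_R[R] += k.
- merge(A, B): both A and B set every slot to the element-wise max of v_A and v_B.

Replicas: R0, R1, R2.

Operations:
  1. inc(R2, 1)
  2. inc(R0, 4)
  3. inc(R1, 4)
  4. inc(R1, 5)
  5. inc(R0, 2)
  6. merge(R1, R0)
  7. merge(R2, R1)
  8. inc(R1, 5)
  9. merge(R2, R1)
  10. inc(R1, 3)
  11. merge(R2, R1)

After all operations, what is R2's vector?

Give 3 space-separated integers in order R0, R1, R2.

Op 1: inc R2 by 1 -> R2=(0,0,1) value=1
Op 2: inc R0 by 4 -> R0=(4,0,0) value=4
Op 3: inc R1 by 4 -> R1=(0,4,0) value=4
Op 4: inc R1 by 5 -> R1=(0,9,0) value=9
Op 5: inc R0 by 2 -> R0=(6,0,0) value=6
Op 6: merge R1<->R0 -> R1=(6,9,0) R0=(6,9,0)
Op 7: merge R2<->R1 -> R2=(6,9,1) R1=(6,9,1)
Op 8: inc R1 by 5 -> R1=(6,14,1) value=21
Op 9: merge R2<->R1 -> R2=(6,14,1) R1=(6,14,1)
Op 10: inc R1 by 3 -> R1=(6,17,1) value=24
Op 11: merge R2<->R1 -> R2=(6,17,1) R1=(6,17,1)

Answer: 6 17 1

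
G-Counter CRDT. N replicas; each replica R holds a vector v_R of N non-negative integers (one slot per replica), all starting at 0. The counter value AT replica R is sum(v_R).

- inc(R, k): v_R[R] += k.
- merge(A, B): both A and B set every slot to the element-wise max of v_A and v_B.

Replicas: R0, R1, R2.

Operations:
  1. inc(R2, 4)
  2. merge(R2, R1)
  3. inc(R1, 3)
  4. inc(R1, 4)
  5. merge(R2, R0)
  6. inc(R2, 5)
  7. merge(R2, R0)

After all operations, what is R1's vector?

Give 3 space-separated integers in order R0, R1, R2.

Op 1: inc R2 by 4 -> R2=(0,0,4) value=4
Op 2: merge R2<->R1 -> R2=(0,0,4) R1=(0,0,4)
Op 3: inc R1 by 3 -> R1=(0,3,4) value=7
Op 4: inc R1 by 4 -> R1=(0,7,4) value=11
Op 5: merge R2<->R0 -> R2=(0,0,4) R0=(0,0,4)
Op 6: inc R2 by 5 -> R2=(0,0,9) value=9
Op 7: merge R2<->R0 -> R2=(0,0,9) R0=(0,0,9)

Answer: 0 7 4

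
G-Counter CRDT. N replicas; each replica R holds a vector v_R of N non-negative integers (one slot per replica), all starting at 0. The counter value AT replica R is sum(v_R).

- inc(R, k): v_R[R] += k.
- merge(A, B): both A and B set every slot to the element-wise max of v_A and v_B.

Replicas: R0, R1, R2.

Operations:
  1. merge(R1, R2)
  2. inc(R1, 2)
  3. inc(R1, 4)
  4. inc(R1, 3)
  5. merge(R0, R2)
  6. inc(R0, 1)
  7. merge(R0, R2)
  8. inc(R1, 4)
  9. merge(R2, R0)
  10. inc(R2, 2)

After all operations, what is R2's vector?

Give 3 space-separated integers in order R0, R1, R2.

Answer: 1 0 2

Derivation:
Op 1: merge R1<->R2 -> R1=(0,0,0) R2=(0,0,0)
Op 2: inc R1 by 2 -> R1=(0,2,0) value=2
Op 3: inc R1 by 4 -> R1=(0,6,0) value=6
Op 4: inc R1 by 3 -> R1=(0,9,0) value=9
Op 5: merge R0<->R2 -> R0=(0,0,0) R2=(0,0,0)
Op 6: inc R0 by 1 -> R0=(1,0,0) value=1
Op 7: merge R0<->R2 -> R0=(1,0,0) R2=(1,0,0)
Op 8: inc R1 by 4 -> R1=(0,13,0) value=13
Op 9: merge R2<->R0 -> R2=(1,0,0) R0=(1,0,0)
Op 10: inc R2 by 2 -> R2=(1,0,2) value=3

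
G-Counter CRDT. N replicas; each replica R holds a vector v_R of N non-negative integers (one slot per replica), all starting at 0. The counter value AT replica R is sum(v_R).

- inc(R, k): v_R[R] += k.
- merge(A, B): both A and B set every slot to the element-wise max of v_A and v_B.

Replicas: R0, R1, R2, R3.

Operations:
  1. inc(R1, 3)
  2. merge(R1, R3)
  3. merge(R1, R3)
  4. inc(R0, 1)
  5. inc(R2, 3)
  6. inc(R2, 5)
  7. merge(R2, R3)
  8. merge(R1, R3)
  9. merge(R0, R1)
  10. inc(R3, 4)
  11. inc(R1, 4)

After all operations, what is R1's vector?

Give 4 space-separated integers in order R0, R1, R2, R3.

Op 1: inc R1 by 3 -> R1=(0,3,0,0) value=3
Op 2: merge R1<->R3 -> R1=(0,3,0,0) R3=(0,3,0,0)
Op 3: merge R1<->R3 -> R1=(0,3,0,0) R3=(0,3,0,0)
Op 4: inc R0 by 1 -> R0=(1,0,0,0) value=1
Op 5: inc R2 by 3 -> R2=(0,0,3,0) value=3
Op 6: inc R2 by 5 -> R2=(0,0,8,0) value=8
Op 7: merge R2<->R3 -> R2=(0,3,8,0) R3=(0,3,8,0)
Op 8: merge R1<->R3 -> R1=(0,3,8,0) R3=(0,3,8,0)
Op 9: merge R0<->R1 -> R0=(1,3,8,0) R1=(1,3,8,0)
Op 10: inc R3 by 4 -> R3=(0,3,8,4) value=15
Op 11: inc R1 by 4 -> R1=(1,7,8,0) value=16

Answer: 1 7 8 0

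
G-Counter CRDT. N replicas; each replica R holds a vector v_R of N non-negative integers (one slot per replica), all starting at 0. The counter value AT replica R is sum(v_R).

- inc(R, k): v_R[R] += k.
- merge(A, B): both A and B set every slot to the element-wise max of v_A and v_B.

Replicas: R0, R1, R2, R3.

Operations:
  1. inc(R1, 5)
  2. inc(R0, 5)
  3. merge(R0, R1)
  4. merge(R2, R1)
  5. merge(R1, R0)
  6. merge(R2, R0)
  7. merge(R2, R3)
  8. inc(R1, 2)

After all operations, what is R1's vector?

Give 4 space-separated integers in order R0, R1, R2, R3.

Answer: 5 7 0 0

Derivation:
Op 1: inc R1 by 5 -> R1=(0,5,0,0) value=5
Op 2: inc R0 by 5 -> R0=(5,0,0,0) value=5
Op 3: merge R0<->R1 -> R0=(5,5,0,0) R1=(5,5,0,0)
Op 4: merge R2<->R1 -> R2=(5,5,0,0) R1=(5,5,0,0)
Op 5: merge R1<->R0 -> R1=(5,5,0,0) R0=(5,5,0,0)
Op 6: merge R2<->R0 -> R2=(5,5,0,0) R0=(5,5,0,0)
Op 7: merge R2<->R3 -> R2=(5,5,0,0) R3=(5,5,0,0)
Op 8: inc R1 by 2 -> R1=(5,7,0,0) value=12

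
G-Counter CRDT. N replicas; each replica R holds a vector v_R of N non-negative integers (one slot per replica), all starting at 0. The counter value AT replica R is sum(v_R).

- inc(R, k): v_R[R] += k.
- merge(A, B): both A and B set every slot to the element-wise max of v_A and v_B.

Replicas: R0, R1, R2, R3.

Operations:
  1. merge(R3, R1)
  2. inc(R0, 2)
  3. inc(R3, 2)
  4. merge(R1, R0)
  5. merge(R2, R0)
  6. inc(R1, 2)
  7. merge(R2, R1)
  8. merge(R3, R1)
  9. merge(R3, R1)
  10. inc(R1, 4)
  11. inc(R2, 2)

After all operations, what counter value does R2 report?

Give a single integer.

Op 1: merge R3<->R1 -> R3=(0,0,0,0) R1=(0,0,0,0)
Op 2: inc R0 by 2 -> R0=(2,0,0,0) value=2
Op 3: inc R3 by 2 -> R3=(0,0,0,2) value=2
Op 4: merge R1<->R0 -> R1=(2,0,0,0) R0=(2,0,0,0)
Op 5: merge R2<->R0 -> R2=(2,0,0,0) R0=(2,0,0,0)
Op 6: inc R1 by 2 -> R1=(2,2,0,0) value=4
Op 7: merge R2<->R1 -> R2=(2,2,0,0) R1=(2,2,0,0)
Op 8: merge R3<->R1 -> R3=(2,2,0,2) R1=(2,2,0,2)
Op 9: merge R3<->R1 -> R3=(2,2,0,2) R1=(2,2,0,2)
Op 10: inc R1 by 4 -> R1=(2,6,0,2) value=10
Op 11: inc R2 by 2 -> R2=(2,2,2,0) value=6

Answer: 6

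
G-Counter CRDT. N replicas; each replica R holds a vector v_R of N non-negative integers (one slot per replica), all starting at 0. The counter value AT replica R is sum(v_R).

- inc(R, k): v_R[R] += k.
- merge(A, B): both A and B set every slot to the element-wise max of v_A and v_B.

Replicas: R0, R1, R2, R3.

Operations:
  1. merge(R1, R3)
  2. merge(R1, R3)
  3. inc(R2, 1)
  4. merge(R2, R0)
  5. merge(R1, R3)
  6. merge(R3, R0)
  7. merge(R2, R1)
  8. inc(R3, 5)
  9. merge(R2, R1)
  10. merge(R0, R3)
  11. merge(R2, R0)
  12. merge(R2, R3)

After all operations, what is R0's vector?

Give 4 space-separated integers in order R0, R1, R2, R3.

Op 1: merge R1<->R3 -> R1=(0,0,0,0) R3=(0,0,0,0)
Op 2: merge R1<->R3 -> R1=(0,0,0,0) R3=(0,0,0,0)
Op 3: inc R2 by 1 -> R2=(0,0,1,0) value=1
Op 4: merge R2<->R0 -> R2=(0,0,1,0) R0=(0,0,1,0)
Op 5: merge R1<->R3 -> R1=(0,0,0,0) R3=(0,0,0,0)
Op 6: merge R3<->R0 -> R3=(0,0,1,0) R0=(0,0,1,0)
Op 7: merge R2<->R1 -> R2=(0,0,1,0) R1=(0,0,1,0)
Op 8: inc R3 by 5 -> R3=(0,0,1,5) value=6
Op 9: merge R2<->R1 -> R2=(0,0,1,0) R1=(0,0,1,0)
Op 10: merge R0<->R3 -> R0=(0,0,1,5) R3=(0,0,1,5)
Op 11: merge R2<->R0 -> R2=(0,0,1,5) R0=(0,0,1,5)
Op 12: merge R2<->R3 -> R2=(0,0,1,5) R3=(0,0,1,5)

Answer: 0 0 1 5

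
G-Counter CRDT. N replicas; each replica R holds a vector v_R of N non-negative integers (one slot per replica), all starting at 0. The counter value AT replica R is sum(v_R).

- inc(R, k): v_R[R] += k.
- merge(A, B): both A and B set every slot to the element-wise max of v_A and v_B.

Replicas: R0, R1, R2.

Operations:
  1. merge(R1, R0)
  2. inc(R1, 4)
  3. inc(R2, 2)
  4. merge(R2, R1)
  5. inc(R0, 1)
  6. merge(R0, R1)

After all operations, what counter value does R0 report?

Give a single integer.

Answer: 7

Derivation:
Op 1: merge R1<->R0 -> R1=(0,0,0) R0=(0,0,0)
Op 2: inc R1 by 4 -> R1=(0,4,0) value=4
Op 3: inc R2 by 2 -> R2=(0,0,2) value=2
Op 4: merge R2<->R1 -> R2=(0,4,2) R1=(0,4,2)
Op 5: inc R0 by 1 -> R0=(1,0,0) value=1
Op 6: merge R0<->R1 -> R0=(1,4,2) R1=(1,4,2)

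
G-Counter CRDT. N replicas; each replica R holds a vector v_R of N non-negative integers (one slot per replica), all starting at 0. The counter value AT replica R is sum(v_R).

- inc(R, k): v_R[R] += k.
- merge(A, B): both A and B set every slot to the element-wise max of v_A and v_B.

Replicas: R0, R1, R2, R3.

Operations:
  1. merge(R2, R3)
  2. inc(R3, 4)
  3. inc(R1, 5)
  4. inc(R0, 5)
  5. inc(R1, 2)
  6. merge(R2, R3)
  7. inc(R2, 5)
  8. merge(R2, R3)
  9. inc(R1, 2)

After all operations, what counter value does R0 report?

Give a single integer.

Op 1: merge R2<->R3 -> R2=(0,0,0,0) R3=(0,0,0,0)
Op 2: inc R3 by 4 -> R3=(0,0,0,4) value=4
Op 3: inc R1 by 5 -> R1=(0,5,0,0) value=5
Op 4: inc R0 by 5 -> R0=(5,0,0,0) value=5
Op 5: inc R1 by 2 -> R1=(0,7,0,0) value=7
Op 6: merge R2<->R3 -> R2=(0,0,0,4) R3=(0,0,0,4)
Op 7: inc R2 by 5 -> R2=(0,0,5,4) value=9
Op 8: merge R2<->R3 -> R2=(0,0,5,4) R3=(0,0,5,4)
Op 9: inc R1 by 2 -> R1=(0,9,0,0) value=9

Answer: 5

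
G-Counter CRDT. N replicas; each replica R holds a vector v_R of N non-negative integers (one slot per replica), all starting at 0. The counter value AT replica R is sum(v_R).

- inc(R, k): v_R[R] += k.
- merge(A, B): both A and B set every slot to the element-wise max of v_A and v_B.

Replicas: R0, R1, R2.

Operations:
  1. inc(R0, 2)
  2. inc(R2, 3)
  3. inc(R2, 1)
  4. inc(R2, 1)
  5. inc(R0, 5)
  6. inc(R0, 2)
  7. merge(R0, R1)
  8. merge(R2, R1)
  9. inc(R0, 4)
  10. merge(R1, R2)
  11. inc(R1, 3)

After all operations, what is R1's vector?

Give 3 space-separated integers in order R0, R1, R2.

Answer: 9 3 5

Derivation:
Op 1: inc R0 by 2 -> R0=(2,0,0) value=2
Op 2: inc R2 by 3 -> R2=(0,0,3) value=3
Op 3: inc R2 by 1 -> R2=(0,0,4) value=4
Op 4: inc R2 by 1 -> R2=(0,0,5) value=5
Op 5: inc R0 by 5 -> R0=(7,0,0) value=7
Op 6: inc R0 by 2 -> R0=(9,0,0) value=9
Op 7: merge R0<->R1 -> R0=(9,0,0) R1=(9,0,0)
Op 8: merge R2<->R1 -> R2=(9,0,5) R1=(9,0,5)
Op 9: inc R0 by 4 -> R0=(13,0,0) value=13
Op 10: merge R1<->R2 -> R1=(9,0,5) R2=(9,0,5)
Op 11: inc R1 by 3 -> R1=(9,3,5) value=17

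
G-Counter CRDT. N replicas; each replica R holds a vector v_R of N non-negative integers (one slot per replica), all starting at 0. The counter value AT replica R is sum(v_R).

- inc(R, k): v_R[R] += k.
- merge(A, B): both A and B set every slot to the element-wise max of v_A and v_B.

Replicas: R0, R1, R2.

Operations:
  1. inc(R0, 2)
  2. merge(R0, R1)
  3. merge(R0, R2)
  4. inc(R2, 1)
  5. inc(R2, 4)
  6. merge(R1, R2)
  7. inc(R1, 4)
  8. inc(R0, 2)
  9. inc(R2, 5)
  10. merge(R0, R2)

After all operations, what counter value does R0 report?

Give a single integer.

Op 1: inc R0 by 2 -> R0=(2,0,0) value=2
Op 2: merge R0<->R1 -> R0=(2,0,0) R1=(2,0,0)
Op 3: merge R0<->R2 -> R0=(2,0,0) R2=(2,0,0)
Op 4: inc R2 by 1 -> R2=(2,0,1) value=3
Op 5: inc R2 by 4 -> R2=(2,0,5) value=7
Op 6: merge R1<->R2 -> R1=(2,0,5) R2=(2,0,5)
Op 7: inc R1 by 4 -> R1=(2,4,5) value=11
Op 8: inc R0 by 2 -> R0=(4,0,0) value=4
Op 9: inc R2 by 5 -> R2=(2,0,10) value=12
Op 10: merge R0<->R2 -> R0=(4,0,10) R2=(4,0,10)

Answer: 14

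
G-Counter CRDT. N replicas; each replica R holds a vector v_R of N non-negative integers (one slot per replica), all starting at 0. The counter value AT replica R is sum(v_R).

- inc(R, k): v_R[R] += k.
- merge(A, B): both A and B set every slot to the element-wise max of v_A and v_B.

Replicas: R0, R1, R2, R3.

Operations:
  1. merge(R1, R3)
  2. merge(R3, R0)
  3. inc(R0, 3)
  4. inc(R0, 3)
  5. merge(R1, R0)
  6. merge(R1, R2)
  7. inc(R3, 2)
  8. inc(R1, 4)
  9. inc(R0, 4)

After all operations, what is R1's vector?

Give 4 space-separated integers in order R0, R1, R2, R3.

Answer: 6 4 0 0

Derivation:
Op 1: merge R1<->R3 -> R1=(0,0,0,0) R3=(0,0,0,0)
Op 2: merge R3<->R0 -> R3=(0,0,0,0) R0=(0,0,0,0)
Op 3: inc R0 by 3 -> R0=(3,0,0,0) value=3
Op 4: inc R0 by 3 -> R0=(6,0,0,0) value=6
Op 5: merge R1<->R0 -> R1=(6,0,0,0) R0=(6,0,0,0)
Op 6: merge R1<->R2 -> R1=(6,0,0,0) R2=(6,0,0,0)
Op 7: inc R3 by 2 -> R3=(0,0,0,2) value=2
Op 8: inc R1 by 4 -> R1=(6,4,0,0) value=10
Op 9: inc R0 by 4 -> R0=(10,0,0,0) value=10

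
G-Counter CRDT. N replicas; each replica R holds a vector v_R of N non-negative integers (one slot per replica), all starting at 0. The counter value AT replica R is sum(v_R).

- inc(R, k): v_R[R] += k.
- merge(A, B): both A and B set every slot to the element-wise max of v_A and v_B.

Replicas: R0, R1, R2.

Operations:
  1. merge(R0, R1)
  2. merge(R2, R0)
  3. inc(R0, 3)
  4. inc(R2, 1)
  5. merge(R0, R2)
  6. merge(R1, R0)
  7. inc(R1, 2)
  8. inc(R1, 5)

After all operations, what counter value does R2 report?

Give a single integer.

Answer: 4

Derivation:
Op 1: merge R0<->R1 -> R0=(0,0,0) R1=(0,0,0)
Op 2: merge R2<->R0 -> R2=(0,0,0) R0=(0,0,0)
Op 3: inc R0 by 3 -> R0=(3,0,0) value=3
Op 4: inc R2 by 1 -> R2=(0,0,1) value=1
Op 5: merge R0<->R2 -> R0=(3,0,1) R2=(3,0,1)
Op 6: merge R1<->R0 -> R1=(3,0,1) R0=(3,0,1)
Op 7: inc R1 by 2 -> R1=(3,2,1) value=6
Op 8: inc R1 by 5 -> R1=(3,7,1) value=11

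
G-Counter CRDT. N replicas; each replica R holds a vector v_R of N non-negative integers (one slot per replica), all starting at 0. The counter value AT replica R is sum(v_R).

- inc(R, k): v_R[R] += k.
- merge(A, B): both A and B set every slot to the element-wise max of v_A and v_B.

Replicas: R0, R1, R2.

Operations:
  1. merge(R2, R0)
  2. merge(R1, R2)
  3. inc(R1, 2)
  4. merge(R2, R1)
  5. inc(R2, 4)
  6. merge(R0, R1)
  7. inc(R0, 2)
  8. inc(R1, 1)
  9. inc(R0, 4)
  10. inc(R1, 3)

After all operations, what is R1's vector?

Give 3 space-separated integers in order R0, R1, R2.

Op 1: merge R2<->R0 -> R2=(0,0,0) R0=(0,0,0)
Op 2: merge R1<->R2 -> R1=(0,0,0) R2=(0,0,0)
Op 3: inc R1 by 2 -> R1=(0,2,0) value=2
Op 4: merge R2<->R1 -> R2=(0,2,0) R1=(0,2,0)
Op 5: inc R2 by 4 -> R2=(0,2,4) value=6
Op 6: merge R0<->R1 -> R0=(0,2,0) R1=(0,2,0)
Op 7: inc R0 by 2 -> R0=(2,2,0) value=4
Op 8: inc R1 by 1 -> R1=(0,3,0) value=3
Op 9: inc R0 by 4 -> R0=(6,2,0) value=8
Op 10: inc R1 by 3 -> R1=(0,6,0) value=6

Answer: 0 6 0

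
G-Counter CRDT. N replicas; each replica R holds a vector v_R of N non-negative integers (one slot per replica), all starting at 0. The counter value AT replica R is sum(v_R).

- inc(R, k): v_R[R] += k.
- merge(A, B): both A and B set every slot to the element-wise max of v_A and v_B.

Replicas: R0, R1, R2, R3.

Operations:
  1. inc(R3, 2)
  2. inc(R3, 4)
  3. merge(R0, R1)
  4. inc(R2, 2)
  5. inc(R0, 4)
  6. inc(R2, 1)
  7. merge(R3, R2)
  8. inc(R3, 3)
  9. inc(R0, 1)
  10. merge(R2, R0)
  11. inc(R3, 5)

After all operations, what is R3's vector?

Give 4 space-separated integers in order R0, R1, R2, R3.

Op 1: inc R3 by 2 -> R3=(0,0,0,2) value=2
Op 2: inc R3 by 4 -> R3=(0,0,0,6) value=6
Op 3: merge R0<->R1 -> R0=(0,0,0,0) R1=(0,0,0,0)
Op 4: inc R2 by 2 -> R2=(0,0,2,0) value=2
Op 5: inc R0 by 4 -> R0=(4,0,0,0) value=4
Op 6: inc R2 by 1 -> R2=(0,0,3,0) value=3
Op 7: merge R3<->R2 -> R3=(0,0,3,6) R2=(0,0,3,6)
Op 8: inc R3 by 3 -> R3=(0,0,3,9) value=12
Op 9: inc R0 by 1 -> R0=(5,0,0,0) value=5
Op 10: merge R2<->R0 -> R2=(5,0,3,6) R0=(5,0,3,6)
Op 11: inc R3 by 5 -> R3=(0,0,3,14) value=17

Answer: 0 0 3 14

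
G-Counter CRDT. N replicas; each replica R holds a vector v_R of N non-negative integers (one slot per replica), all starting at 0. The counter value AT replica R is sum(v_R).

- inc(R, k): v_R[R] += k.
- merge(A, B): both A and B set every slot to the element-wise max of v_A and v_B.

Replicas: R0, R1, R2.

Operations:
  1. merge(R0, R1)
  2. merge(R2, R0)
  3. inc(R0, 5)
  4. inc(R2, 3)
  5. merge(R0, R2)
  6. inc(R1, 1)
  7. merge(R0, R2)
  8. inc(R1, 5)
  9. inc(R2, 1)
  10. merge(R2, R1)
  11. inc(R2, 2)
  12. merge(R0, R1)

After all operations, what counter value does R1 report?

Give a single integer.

Op 1: merge R0<->R1 -> R0=(0,0,0) R1=(0,0,0)
Op 2: merge R2<->R0 -> R2=(0,0,0) R0=(0,0,0)
Op 3: inc R0 by 5 -> R0=(5,0,0) value=5
Op 4: inc R2 by 3 -> R2=(0,0,3) value=3
Op 5: merge R0<->R2 -> R0=(5,0,3) R2=(5,0,3)
Op 6: inc R1 by 1 -> R1=(0,1,0) value=1
Op 7: merge R0<->R2 -> R0=(5,0,3) R2=(5,0,3)
Op 8: inc R1 by 5 -> R1=(0,6,0) value=6
Op 9: inc R2 by 1 -> R2=(5,0,4) value=9
Op 10: merge R2<->R1 -> R2=(5,6,4) R1=(5,6,4)
Op 11: inc R2 by 2 -> R2=(5,6,6) value=17
Op 12: merge R0<->R1 -> R0=(5,6,4) R1=(5,6,4)

Answer: 15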